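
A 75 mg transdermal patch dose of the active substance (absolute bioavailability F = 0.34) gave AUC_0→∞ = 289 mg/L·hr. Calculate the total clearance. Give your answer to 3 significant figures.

CL = F × Dose / AUC_0→∞
   = 0.34 × 75 / 289 = 0.0882353 L/hr

CL = 0.0882 L/hr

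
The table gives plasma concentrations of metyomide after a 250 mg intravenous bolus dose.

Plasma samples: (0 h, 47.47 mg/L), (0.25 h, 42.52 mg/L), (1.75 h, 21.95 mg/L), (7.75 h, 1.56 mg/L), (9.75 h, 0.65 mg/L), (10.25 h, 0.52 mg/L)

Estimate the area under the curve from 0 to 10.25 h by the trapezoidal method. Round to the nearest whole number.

AUC = 133 mg/L·h

Trapezoidal AUC_0→10.25:
  [0→0.25]: (47.47+42.52)/2 × 0.25 = 11.24875
  [0.25→1.75]: (42.52+21.95)/2 × 1.5 = 48.3525
  [1.75→7.75]: (21.95+1.56)/2 × 6 = 70.53
  [7.75→9.75]: (1.56+0.65)/2 × 2 = 2.21
  [9.75→10.25]: (0.65+0.52)/2 × 0.5 = 0.2925
  Sum = 132.63375 mg/L·h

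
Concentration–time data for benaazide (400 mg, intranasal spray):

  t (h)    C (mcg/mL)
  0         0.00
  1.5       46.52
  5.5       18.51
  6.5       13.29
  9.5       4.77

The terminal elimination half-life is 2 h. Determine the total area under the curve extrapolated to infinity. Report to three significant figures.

AUC = 222 mcg/mL·h

Trapezoidal AUC_0→9.5:
  [0→1.5]: (0.00+46.52)/2 × 1.5 = 34.89
  [1.5→5.5]: (46.52+18.51)/2 × 4 = 130.06
  [5.5→6.5]: (18.51+13.29)/2 × 1 = 15.9
  [6.5→9.5]: (13.29+4.77)/2 × 3 = 27.09
  Sum = 207.94 mcg/mL·h
k_e = ln2 / t½ = 0.693147 / 2 = 0.3466 h^-1
Extrapolated tail: C_last / k_e = 4.77 / 0.3466 = 13.762
AUC_0→∞ = 207.94 + 13.762 = 221.702 mcg/mL·h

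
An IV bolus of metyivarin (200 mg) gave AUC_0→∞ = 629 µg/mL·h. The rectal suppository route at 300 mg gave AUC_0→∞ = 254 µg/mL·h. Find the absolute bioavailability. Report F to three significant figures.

F = (AUC_ev / D_ev) / (AUC_iv / D_iv)
  = (254/300) / (629/200)
  = 0.846667 / 3.145 = 0.2692

F = 0.269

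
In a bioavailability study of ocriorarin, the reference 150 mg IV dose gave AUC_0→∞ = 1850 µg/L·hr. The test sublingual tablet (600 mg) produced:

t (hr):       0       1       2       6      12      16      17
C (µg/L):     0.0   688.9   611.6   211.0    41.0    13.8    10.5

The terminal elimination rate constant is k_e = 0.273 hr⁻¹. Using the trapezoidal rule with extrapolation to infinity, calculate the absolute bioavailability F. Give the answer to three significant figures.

Trapezoidal AUC_0→17 (sublingual tablet):
  [0→1]: (0.0+688.9)/2 × 1 = 344.45
  [1→2]: (688.9+611.6)/2 × 1 = 650.25
  [2→6]: (611.6+211.0)/2 × 4 = 1645.2
  [6→12]: (211.0+41.0)/2 × 6 = 756.0
  [12→16]: (41.0+13.8)/2 × 4 = 109.6
  [16→17]: (13.8+10.5)/2 × 1 = 12.15
  Sum = 3517.65 µg/L·hr
Tail: C_last/k_e = 10.5/0.273 = 38.462
AUC_0→∞ (sublingual tablet) = 3517.65 + 38.462 = 3556.112 µg/L·hr
F = (AUC_ev/D_ev)/(AUC_iv/D_iv) = (3556.112/600)/(1850/150) = 5.92685/12.3333 = 0.4806

F = 0.481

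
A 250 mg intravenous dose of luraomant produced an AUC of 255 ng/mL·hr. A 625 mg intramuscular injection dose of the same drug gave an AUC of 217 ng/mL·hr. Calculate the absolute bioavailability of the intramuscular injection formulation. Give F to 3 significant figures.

F = 0.340

F = (AUC_ev / D_ev) / (AUC_iv / D_iv)
  = (217/625) / (255/250)
  = 0.3472 / 1.02 = 0.3404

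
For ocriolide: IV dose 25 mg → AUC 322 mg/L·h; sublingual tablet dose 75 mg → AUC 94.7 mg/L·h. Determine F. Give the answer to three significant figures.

F = 0.0980

F = (AUC_ev / D_ev) / (AUC_iv / D_iv)
  = (94.7/75) / (322/25)
  = 1.26267 / 12.88 = 0.0980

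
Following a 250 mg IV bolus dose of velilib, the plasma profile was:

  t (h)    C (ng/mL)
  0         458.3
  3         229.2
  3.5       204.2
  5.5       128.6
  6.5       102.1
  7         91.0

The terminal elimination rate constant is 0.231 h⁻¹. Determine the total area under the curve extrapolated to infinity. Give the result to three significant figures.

Trapezoidal AUC_0→7:
  [0→3]: (458.3+229.2)/2 × 3 = 1031.25
  [3→3.5]: (229.2+204.2)/2 × 0.5 = 108.35
  [3.5→5.5]: (204.2+128.6)/2 × 2 = 332.8
  [5.5→6.5]: (128.6+102.1)/2 × 1 = 115.35
  [6.5→7]: (102.1+91.0)/2 × 0.5 = 48.275
  Sum = 1636.025 ng/mL·h
Extrapolated tail: C_last / k_e = 91.0 / 0.231 = 393.939
AUC_0→∞ = 1636.025 + 393.939 = 2029.964 ng/mL·h

AUC = 2030 ng/mL·h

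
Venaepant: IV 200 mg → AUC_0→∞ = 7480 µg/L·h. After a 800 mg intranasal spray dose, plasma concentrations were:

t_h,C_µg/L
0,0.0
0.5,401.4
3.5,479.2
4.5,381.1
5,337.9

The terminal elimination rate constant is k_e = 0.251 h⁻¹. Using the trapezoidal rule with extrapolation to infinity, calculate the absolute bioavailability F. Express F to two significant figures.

Trapezoidal AUC_0→5 (intranasal spray):
  [0→0.5]: (0.0+401.4)/2 × 0.5 = 100.35
  [0.5→3.5]: (401.4+479.2)/2 × 3 = 1320.9
  [3.5→4.5]: (479.2+381.1)/2 × 1 = 430.15
  [4.5→5]: (381.1+337.9)/2 × 0.5 = 179.75
  Sum = 2031.15 µg/L·h
Tail: C_last/k_e = 337.9/0.251 = 1346.215
AUC_0→∞ (intranasal spray) = 2031.15 + 1346.215 = 3377.365 µg/L·h
F = (AUC_ev/D_ev)/(AUC_iv/D_iv) = (3377.365/800)/(7480/200) = 4.22171/37.4 = 0.1129

F = 0.11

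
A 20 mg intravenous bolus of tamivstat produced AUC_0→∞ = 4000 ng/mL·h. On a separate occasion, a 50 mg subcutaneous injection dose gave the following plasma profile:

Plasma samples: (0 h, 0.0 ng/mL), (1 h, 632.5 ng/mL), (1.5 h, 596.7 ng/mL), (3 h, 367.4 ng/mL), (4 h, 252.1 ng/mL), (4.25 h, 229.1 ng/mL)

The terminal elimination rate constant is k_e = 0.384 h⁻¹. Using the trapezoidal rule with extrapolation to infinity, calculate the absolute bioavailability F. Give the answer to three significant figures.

Trapezoidal AUC_0→4.25 (subcutaneous injection):
  [0→1]: (0.0+632.5)/2 × 1 = 316.25
  [1→1.5]: (632.5+596.7)/2 × 0.5 = 307.3
  [1.5→3]: (596.7+367.4)/2 × 1.5 = 723.075
  [3→4]: (367.4+252.1)/2 × 1 = 309.75
  [4→4.25]: (252.1+229.1)/2 × 0.25 = 60.15
  Sum = 1716.525 ng/mL·h
Tail: C_last/k_e = 229.1/0.384 = 596.615
AUC_0→∞ (subcutaneous injection) = 1716.525 + 596.615 = 2313.14 ng/mL·h
F = (AUC_ev/D_ev)/(AUC_iv/D_iv) = (2313.14/50)/(4000/20) = 46.2628/200 = 0.2313

F = 0.231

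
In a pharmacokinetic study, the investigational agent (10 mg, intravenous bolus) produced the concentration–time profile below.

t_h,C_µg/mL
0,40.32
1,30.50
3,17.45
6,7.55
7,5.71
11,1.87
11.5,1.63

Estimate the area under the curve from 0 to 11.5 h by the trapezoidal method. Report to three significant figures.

AUC = 144 µg/mL·h

Trapezoidal AUC_0→11.5:
  [0→1]: (40.32+30.50)/2 × 1 = 35.41
  [1→3]: (30.50+17.45)/2 × 2 = 47.95
  [3→6]: (17.45+7.55)/2 × 3 = 37.5
  [6→7]: (7.55+5.71)/2 × 1 = 6.63
  [7→11]: (5.71+1.87)/2 × 4 = 15.16
  [11→11.5]: (1.87+1.63)/2 × 0.5 = 0.875
  Sum = 143.525 µg/mL·h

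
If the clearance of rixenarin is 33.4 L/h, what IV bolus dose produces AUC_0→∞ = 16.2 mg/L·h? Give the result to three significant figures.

Dose = 541 mg

Dose_iv = CL × AUC_0→∞
     = 33.4 × 16.2 = 541.08 mg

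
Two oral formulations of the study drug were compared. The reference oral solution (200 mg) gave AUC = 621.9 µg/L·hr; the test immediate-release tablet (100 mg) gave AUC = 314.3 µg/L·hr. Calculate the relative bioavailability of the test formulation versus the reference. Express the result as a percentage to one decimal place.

F_rel = 101.1%

F_rel = (AUC_test/D_test) / (AUC_ref/D_ref)
      = (314.3/100) / (621.9/200)
      = 3.143 / 3.1095 = 1.0108 = 101.08%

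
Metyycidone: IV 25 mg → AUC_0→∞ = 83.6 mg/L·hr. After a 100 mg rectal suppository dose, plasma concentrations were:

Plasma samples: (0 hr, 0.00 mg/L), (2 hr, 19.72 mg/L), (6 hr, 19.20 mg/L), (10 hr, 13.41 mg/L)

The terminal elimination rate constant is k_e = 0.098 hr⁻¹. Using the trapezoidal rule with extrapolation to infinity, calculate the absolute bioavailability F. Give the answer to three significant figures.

Trapezoidal AUC_0→10 (rectal suppository):
  [0→2]: (0.00+19.72)/2 × 2 = 19.72
  [2→6]: (19.72+19.20)/2 × 4 = 77.84
  [6→10]: (19.20+13.41)/2 × 4 = 65.22
  Sum = 162.78 mg/L·hr
Tail: C_last/k_e = 13.41/0.098 = 136.837
AUC_0→∞ (rectal suppository) = 162.78 + 136.837 = 299.617 mg/L·hr
F = (AUC_ev/D_ev)/(AUC_iv/D_iv) = (299.617/100)/(83.6/25) = 2.99617/3.344 = 0.8960

F = 0.896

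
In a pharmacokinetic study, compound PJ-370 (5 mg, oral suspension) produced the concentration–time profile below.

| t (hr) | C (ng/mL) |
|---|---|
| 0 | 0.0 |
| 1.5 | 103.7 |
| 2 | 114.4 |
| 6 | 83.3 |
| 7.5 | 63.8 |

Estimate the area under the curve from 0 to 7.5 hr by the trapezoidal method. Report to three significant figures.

AUC = 638 ng/mL·hr

Trapezoidal AUC_0→7.5:
  [0→1.5]: (0.0+103.7)/2 × 1.5 = 77.775
  [1.5→2]: (103.7+114.4)/2 × 0.5 = 54.525
  [2→6]: (114.4+83.3)/2 × 4 = 395.4
  [6→7.5]: (83.3+63.8)/2 × 1.5 = 110.325
  Sum = 638.025 ng/mL·hr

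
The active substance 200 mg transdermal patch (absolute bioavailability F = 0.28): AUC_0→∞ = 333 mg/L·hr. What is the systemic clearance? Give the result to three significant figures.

CL = F × Dose / AUC_0→∞
   = 0.28 × 200 / 333 = 0.168168 L/hr

CL = 0.168 L/hr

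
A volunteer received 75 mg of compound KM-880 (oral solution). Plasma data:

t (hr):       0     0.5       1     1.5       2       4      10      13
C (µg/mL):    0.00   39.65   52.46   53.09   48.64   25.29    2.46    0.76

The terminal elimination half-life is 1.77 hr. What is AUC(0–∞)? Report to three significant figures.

Trapezoidal AUC_0→13:
  [0→0.5]: (0.00+39.65)/2 × 0.5 = 9.9125
  [0.5→1]: (39.65+52.46)/2 × 0.5 = 23.0275
  [1→1.5]: (52.46+53.09)/2 × 0.5 = 26.3875
  [1.5→2]: (53.09+48.64)/2 × 0.5 = 25.4325
  [2→4]: (48.64+25.29)/2 × 2 = 73.93
  [4→10]: (25.29+2.46)/2 × 6 = 83.25
  [10→13]: (2.46+0.76)/2 × 3 = 4.83
  Sum = 246.77 µg/mL·hr
k_e = ln2 / t½ = 0.693147 / 1.77 = 0.3916 hr^-1
Extrapolated tail: C_last / k_e = 0.76 / 0.3916 = 1.941
AUC_0→∞ = 246.77 + 1.941 = 248.711 µg/mL·hr

AUC = 249 µg/mL·hr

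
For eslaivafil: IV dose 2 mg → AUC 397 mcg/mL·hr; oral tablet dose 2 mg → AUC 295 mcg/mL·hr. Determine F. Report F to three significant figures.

F = (AUC_ev / D_ev) / (AUC_iv / D_iv)
  = (295/2) / (397/2)
  = 147.5 / 198.5 = 0.7431

F = 0.743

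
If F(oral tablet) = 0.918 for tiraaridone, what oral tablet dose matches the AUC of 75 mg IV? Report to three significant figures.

D_oral = 81.7 mg

For equal systemic exposure: F × D_ev = D_iv
D_ev = D_iv / F = 75 / 0.918 = 81.6993 mg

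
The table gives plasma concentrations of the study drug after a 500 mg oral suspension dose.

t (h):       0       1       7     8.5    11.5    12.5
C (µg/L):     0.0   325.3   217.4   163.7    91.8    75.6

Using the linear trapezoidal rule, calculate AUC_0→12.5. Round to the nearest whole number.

AUC = 2544 µg/L·h

Trapezoidal AUC_0→12.5:
  [0→1]: (0.0+325.3)/2 × 1 = 162.65
  [1→7]: (325.3+217.4)/2 × 6 = 1628.1
  [7→8.5]: (217.4+163.7)/2 × 1.5 = 285.825
  [8.5→11.5]: (163.7+91.8)/2 × 3 = 383.25
  [11.5→12.5]: (91.8+75.6)/2 × 1 = 83.7
  Sum = 2543.525 µg/L·h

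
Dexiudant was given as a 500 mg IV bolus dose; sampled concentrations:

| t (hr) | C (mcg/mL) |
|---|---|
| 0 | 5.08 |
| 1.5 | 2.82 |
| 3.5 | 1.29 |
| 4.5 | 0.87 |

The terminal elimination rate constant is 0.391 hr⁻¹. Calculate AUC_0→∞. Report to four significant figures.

AUC = 13.34 mcg/mL·hr

Trapezoidal AUC_0→4.5:
  [0→1.5]: (5.08+2.82)/2 × 1.5 = 5.925
  [1.5→3.5]: (2.82+1.29)/2 × 2 = 4.11
  [3.5→4.5]: (1.29+0.87)/2 × 1 = 1.08
  Sum = 11.115 mcg/mL·hr
Extrapolated tail: C_last / k_e = 0.87 / 0.391 = 2.225
AUC_0→∞ = 11.115 + 2.225 = 13.34 mcg/mL·hr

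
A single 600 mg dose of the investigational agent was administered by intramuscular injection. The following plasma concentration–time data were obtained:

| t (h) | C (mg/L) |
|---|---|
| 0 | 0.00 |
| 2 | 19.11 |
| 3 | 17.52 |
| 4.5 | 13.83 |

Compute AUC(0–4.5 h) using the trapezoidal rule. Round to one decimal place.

AUC = 60.9 mg/L·h

Trapezoidal AUC_0→4.5:
  [0→2]: (0.00+19.11)/2 × 2 = 19.11
  [2→3]: (19.11+17.52)/2 × 1 = 18.315
  [3→4.5]: (17.52+13.83)/2 × 1.5 = 23.5125
  Sum = 60.9375 mg/L·h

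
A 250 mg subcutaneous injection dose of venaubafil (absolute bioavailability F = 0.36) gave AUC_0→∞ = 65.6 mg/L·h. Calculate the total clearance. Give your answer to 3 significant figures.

CL = 1.37 L/h

CL = F × Dose / AUC_0→∞
   = 0.36 × 250 / 65.6 = 1.37195 L/h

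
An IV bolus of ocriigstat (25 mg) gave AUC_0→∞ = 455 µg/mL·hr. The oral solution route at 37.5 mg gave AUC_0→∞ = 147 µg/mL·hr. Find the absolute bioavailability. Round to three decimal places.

F = 0.215

F = (AUC_ev / D_ev) / (AUC_iv / D_iv)
  = (147/37.5) / (455/25)
  = 3.92 / 18.2 = 0.2154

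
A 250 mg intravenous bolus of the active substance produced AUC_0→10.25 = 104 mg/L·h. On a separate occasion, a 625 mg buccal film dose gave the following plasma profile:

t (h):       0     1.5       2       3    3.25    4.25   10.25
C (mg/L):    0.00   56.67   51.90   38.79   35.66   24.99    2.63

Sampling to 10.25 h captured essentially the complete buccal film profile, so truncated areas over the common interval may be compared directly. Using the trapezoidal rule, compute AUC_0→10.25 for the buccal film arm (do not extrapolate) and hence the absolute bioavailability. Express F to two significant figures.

Trapezoidal AUC_0→10.25 (buccal film):
  [0→1.5]: (0.00+56.67)/2 × 1.5 = 42.5025
  [1.5→2]: (56.67+51.90)/2 × 0.5 = 27.1425
  [2→3]: (51.90+38.79)/2 × 1 = 45.345
  [3→3.25]: (38.79+35.66)/2 × 0.25 = 9.30625
  [3.25→4.25]: (35.66+24.99)/2 × 1 = 30.325
  [4.25→10.25]: (24.99+2.63)/2 × 6 = 82.86
  Sum = 237.48125 mg/L·h
F = (AUC_ev/D_ev)/(AUC_iv/D_iv) = (237.48125/625)/(104/250) = 0.37997/0.416 = 0.9134

F = 0.91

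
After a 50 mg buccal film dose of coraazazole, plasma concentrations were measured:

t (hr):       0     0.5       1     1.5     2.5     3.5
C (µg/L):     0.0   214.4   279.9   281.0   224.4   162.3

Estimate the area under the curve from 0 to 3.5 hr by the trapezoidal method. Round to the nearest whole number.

Trapezoidal AUC_0→3.5:
  [0→0.5]: (0.0+214.4)/2 × 0.5 = 53.6
  [0.5→1]: (214.4+279.9)/2 × 0.5 = 123.575
  [1→1.5]: (279.9+281.0)/2 × 0.5 = 140.225
  [1.5→2.5]: (281.0+224.4)/2 × 1 = 252.7
  [2.5→3.5]: (224.4+162.3)/2 × 1 = 193.35
  Sum = 763.45 µg/L·hr

AUC = 763 µg/L·hr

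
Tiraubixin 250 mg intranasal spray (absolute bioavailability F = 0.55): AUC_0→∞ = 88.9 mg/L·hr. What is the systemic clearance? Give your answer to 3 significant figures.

CL = F × Dose / AUC_0→∞
   = 0.55 × 250 / 88.9 = 1.54668 L/hr

CL = 1.55 L/hr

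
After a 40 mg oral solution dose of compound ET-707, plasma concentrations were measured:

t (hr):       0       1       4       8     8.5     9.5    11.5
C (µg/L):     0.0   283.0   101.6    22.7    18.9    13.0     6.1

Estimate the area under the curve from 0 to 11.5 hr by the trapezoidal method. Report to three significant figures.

AUC = 1010 µg/L·hr

Trapezoidal AUC_0→11.5:
  [0→1]: (0.0+283.0)/2 × 1 = 141.5
  [1→4]: (283.0+101.6)/2 × 3 = 576.9
  [4→8]: (101.6+22.7)/2 × 4 = 248.6
  [8→8.5]: (22.7+18.9)/2 × 0.5 = 10.4
  [8.5→9.5]: (18.9+13.0)/2 × 1 = 15.95
  [9.5→11.5]: (13.0+6.1)/2 × 2 = 19.1
  Sum = 1012.45 µg/L·hr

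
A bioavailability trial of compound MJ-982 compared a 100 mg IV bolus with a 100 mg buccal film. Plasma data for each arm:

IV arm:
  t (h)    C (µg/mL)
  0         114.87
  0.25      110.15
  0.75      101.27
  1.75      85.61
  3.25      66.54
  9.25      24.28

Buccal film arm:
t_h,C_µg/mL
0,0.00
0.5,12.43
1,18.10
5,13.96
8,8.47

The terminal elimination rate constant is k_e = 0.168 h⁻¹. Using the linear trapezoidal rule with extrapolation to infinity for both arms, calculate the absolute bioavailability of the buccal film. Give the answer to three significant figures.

F = 0.225

Trapezoidal AUC_0→9.25 (IV):
  [0→0.25]: (114.87+110.15)/2 × 0.25 = 28.1275
  [0.25→0.75]: (110.15+101.27)/2 × 0.5 = 52.855
  [0.75→1.75]: (101.27+85.61)/2 × 1 = 93.44
  [1.75→3.25]: (85.61+66.54)/2 × 1.5 = 114.1125
  [3.25→9.25]: (66.54+24.28)/2 × 6 = 272.46
  Sum = 560.995 µg/mL·h
IV tail: 24.28/0.168 = 144.524; AUC_iv,0→∞ = 560.995 + 144.524 = 705.519 µg/mL·h
Trapezoidal AUC_0→8 (buccal film):
  [0→0.5]: (0.00+12.43)/2 × 0.5 = 3.1075
  [0.5→1]: (12.43+18.10)/2 × 0.5 = 7.6325
  [1→5]: (18.10+13.96)/2 × 4 = 64.12
  [5→8]: (13.96+8.47)/2 × 3 = 33.645
  Sum = 108.505 µg/mL·h
buccal film tail: 8.47/0.168 = 50.417; AUC_ev,0→∞ = 108.505 + 50.417 = 158.922 µg/mL·h
F = (AUC_ev/D_ev)/(AUC_iv/D_iv) = (158.922/100)/(705.519/100) = 1.58922/7.05519 = 0.2253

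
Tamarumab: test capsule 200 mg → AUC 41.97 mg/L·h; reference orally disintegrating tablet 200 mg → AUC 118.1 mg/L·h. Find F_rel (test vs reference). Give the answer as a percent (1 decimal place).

F_rel = (AUC_test/D_test) / (AUC_ref/D_ref)
      = (41.97/200) / (118.1/200)
      = 0.20985 / 0.5905 = 0.3554 = 35.54%

F_rel = 35.5%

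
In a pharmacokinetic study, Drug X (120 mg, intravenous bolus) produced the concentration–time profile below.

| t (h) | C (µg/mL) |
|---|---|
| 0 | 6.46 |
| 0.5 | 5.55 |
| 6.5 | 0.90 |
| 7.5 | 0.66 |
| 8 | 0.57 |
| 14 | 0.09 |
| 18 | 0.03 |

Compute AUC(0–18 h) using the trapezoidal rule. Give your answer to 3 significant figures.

AUC = 25.7 µg/mL·h

Trapezoidal AUC_0→18:
  [0→0.5]: (6.46+5.55)/2 × 0.5 = 3.0025
  [0.5→6.5]: (5.55+0.90)/2 × 6 = 19.35
  [6.5→7.5]: (0.90+0.66)/2 × 1 = 0.78
  [7.5→8]: (0.66+0.57)/2 × 0.5 = 0.3075
  [8→14]: (0.57+0.09)/2 × 6 = 1.98
  [14→18]: (0.09+0.03)/2 × 4 = 0.24
  Sum = 25.66 µg/mL·h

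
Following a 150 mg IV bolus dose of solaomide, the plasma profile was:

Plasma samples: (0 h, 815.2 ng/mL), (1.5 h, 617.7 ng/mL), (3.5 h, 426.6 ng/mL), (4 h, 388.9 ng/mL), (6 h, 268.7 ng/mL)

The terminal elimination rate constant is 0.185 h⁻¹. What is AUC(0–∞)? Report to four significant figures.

Trapezoidal AUC_0→6:
  [0→1.5]: (815.2+617.7)/2 × 1.5 = 1074.675
  [1.5→3.5]: (617.7+426.6)/2 × 2 = 1044.3
  [3.5→4]: (426.6+388.9)/2 × 0.5 = 203.875
  [4→6]: (388.9+268.7)/2 × 2 = 657.6
  Sum = 2980.45 ng/mL·h
Extrapolated tail: C_last / k_e = 268.7 / 0.185 = 1452.432
AUC_0→∞ = 2980.45 + 1452.432 = 4432.882 ng/mL·h

AUC = 4433 ng/mL·h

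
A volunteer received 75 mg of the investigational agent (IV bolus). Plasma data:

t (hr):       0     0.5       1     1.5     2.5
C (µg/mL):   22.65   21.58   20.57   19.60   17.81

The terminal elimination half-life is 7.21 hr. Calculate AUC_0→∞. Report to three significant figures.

AUC = 236 µg/mL·hr

Trapezoidal AUC_0→2.5:
  [0→0.5]: (22.65+21.58)/2 × 0.5 = 11.0575
  [0.5→1]: (21.58+20.57)/2 × 0.5 = 10.5375
  [1→1.5]: (20.57+19.60)/2 × 0.5 = 10.0425
  [1.5→2.5]: (19.60+17.81)/2 × 1 = 18.705
  Sum = 50.3425 µg/mL·hr
k_e = ln2 / t½ = 0.693147 / 7.21 = 0.0961 hr^-1
Extrapolated tail: C_last / k_e = 17.81 / 0.0961 = 185.328
AUC_0→∞ = 50.3425 + 185.328 = 235.6705 µg/mL·hr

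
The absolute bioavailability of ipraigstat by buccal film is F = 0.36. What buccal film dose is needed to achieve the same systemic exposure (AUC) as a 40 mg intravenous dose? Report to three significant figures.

For equal systemic exposure: F × D_ev = D_iv
D_ev = D_iv / F = 40 / 0.36 = 111.111 mg

D_buccal = 111 mg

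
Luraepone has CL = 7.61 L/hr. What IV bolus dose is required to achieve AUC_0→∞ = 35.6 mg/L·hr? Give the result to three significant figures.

Dose = 271 mg

Dose_iv = CL × AUC_0→∞
     = 7.61 × 35.6 = 270.916 mg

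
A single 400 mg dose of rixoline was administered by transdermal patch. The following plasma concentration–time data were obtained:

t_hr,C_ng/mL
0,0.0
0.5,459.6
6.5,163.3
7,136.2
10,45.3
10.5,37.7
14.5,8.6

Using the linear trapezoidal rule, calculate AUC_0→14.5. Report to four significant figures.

AUC = 2444 ng/mL·hr

Trapezoidal AUC_0→14.5:
  [0→0.5]: (0.0+459.6)/2 × 0.5 = 114.9
  [0.5→6.5]: (459.6+163.3)/2 × 6 = 1868.7
  [6.5→7]: (163.3+136.2)/2 × 0.5 = 74.875
  [7→10]: (136.2+45.3)/2 × 3 = 272.25
  [10→10.5]: (45.3+37.7)/2 × 0.5 = 20.75
  [10.5→14.5]: (37.7+8.6)/2 × 4 = 92.6
  Sum = 2444.075 ng/mL·hr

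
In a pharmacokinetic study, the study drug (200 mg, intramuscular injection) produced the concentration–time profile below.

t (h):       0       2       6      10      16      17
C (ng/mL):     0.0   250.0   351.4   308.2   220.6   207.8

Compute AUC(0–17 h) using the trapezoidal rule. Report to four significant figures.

Trapezoidal AUC_0→17:
  [0→2]: (0.0+250.0)/2 × 2 = 250.0
  [2→6]: (250.0+351.4)/2 × 4 = 1202.8
  [6→10]: (351.4+308.2)/2 × 4 = 1319.2
  [10→16]: (308.2+220.6)/2 × 6 = 1586.4
  [16→17]: (220.6+207.8)/2 × 1 = 214.2
  Sum = 4572.6 ng/mL·h

AUC = 4573 ng/mL·h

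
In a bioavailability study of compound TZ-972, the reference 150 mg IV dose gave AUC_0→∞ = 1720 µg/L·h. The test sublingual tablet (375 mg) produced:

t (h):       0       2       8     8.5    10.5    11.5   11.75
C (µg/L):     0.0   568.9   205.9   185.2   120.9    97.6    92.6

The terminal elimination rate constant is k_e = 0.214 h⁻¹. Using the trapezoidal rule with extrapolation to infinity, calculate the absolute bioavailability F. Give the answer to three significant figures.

F = 0.898

Trapezoidal AUC_0→11.75 (sublingual tablet):
  [0→2]: (0.0+568.9)/2 × 2 = 568.9
  [2→8]: (568.9+205.9)/2 × 6 = 2324.4
  [8→8.5]: (205.9+185.2)/2 × 0.5 = 97.775
  [8.5→10.5]: (185.2+120.9)/2 × 2 = 306.1
  [10.5→11.5]: (120.9+97.6)/2 × 1 = 109.25
  [11.5→11.75]: (97.6+92.6)/2 × 0.25 = 23.775
  Sum = 3430.2 µg/L·h
Tail: C_last/k_e = 92.6/0.214 = 432.710
AUC_0→∞ (sublingual tablet) = 3430.2 + 432.710 = 3862.91 µg/L·h
F = (AUC_ev/D_ev)/(AUC_iv/D_iv) = (3862.91/375)/(1720/150) = 10.3011/11.4667 = 0.8983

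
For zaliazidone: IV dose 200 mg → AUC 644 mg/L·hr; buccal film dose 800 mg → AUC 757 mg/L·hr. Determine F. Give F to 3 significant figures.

F = 0.294

F = (AUC_ev / D_ev) / (AUC_iv / D_iv)
  = (757/800) / (644/200)
  = 0.94625 / 3.22 = 0.2939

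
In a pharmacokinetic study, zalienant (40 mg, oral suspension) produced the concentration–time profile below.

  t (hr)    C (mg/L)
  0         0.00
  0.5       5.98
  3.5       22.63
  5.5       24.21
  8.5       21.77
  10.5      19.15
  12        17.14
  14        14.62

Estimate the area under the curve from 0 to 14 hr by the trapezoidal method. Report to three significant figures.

Trapezoidal AUC_0→14:
  [0→0.5]: (0.00+5.98)/2 × 0.5 = 1.495
  [0.5→3.5]: (5.98+22.63)/2 × 3 = 42.915
  [3.5→5.5]: (22.63+24.21)/2 × 2 = 46.84
  [5.5→8.5]: (24.21+21.77)/2 × 3 = 68.97
  [8.5→10.5]: (21.77+19.15)/2 × 2 = 40.92
  [10.5→12]: (19.15+17.14)/2 × 1.5 = 27.2175
  [12→14]: (17.14+14.62)/2 × 2 = 31.76
  Sum = 260.1175 mg/L·hr

AUC = 260 mg/L·hr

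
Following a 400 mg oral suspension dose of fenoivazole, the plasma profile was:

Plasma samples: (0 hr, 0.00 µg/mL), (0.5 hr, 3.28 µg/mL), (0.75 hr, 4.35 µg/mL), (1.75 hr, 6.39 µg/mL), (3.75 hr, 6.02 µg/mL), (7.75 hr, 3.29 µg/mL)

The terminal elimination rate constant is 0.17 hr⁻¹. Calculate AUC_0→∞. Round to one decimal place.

AUC = 57.5 µg/mL·hr

Trapezoidal AUC_0→7.75:
  [0→0.5]: (0.00+3.28)/2 × 0.5 = 0.82
  [0.5→0.75]: (3.28+4.35)/2 × 0.25 = 0.95375
  [0.75→1.75]: (4.35+6.39)/2 × 1 = 5.37
  [1.75→3.75]: (6.39+6.02)/2 × 2 = 12.41
  [3.75→7.75]: (6.02+3.29)/2 × 4 = 18.62
  Sum = 38.17375 µg/mL·hr
Extrapolated tail: C_last / k_e = 3.29 / 0.17 = 19.353
AUC_0→∞ = 38.17375 + 19.353 = 57.52675 µg/mL·hr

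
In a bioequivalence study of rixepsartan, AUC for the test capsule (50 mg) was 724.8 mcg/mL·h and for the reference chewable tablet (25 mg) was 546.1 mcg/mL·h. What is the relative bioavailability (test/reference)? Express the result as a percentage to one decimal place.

F_rel = (AUC_test/D_test) / (AUC_ref/D_ref)
      = (724.8/50) / (546.1/25)
      = 14.496 / 21.844 = 0.6636 = 66.36%

F_rel = 66.4%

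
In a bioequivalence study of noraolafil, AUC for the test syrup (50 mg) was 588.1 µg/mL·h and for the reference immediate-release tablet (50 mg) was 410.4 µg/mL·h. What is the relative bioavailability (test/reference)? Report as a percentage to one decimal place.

F_rel = (AUC_test/D_test) / (AUC_ref/D_ref)
      = (588.1/50) / (410.4/50)
      = 11.762 / 8.208 = 1.4330 = 143.30%

F_rel = 143.3%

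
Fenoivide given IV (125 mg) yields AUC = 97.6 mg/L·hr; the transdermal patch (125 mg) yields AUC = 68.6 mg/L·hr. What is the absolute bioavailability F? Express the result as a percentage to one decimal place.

F = 70.3%

F = (AUC_ev / D_ev) / (AUC_iv / D_iv)
  = (68.6/125) / (97.6/125)
  = 0.5488 / 0.7808 = 0.7029
  = 70.29%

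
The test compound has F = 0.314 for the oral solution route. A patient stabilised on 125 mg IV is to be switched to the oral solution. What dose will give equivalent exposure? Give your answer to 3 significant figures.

For equal systemic exposure: F × D_ev = D_iv
D_ev = D_iv / F = 125 / 0.314 = 398.089 mg

D_oral = 398 mg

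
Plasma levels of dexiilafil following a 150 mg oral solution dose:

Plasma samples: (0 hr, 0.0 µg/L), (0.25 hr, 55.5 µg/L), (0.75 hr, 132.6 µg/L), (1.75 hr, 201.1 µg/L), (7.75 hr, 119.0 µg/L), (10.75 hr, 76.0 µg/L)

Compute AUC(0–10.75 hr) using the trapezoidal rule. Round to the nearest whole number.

Trapezoidal AUC_0→10.75:
  [0→0.25]: (0.0+55.5)/2 × 0.25 = 6.9375
  [0.25→0.75]: (55.5+132.6)/2 × 0.5 = 47.025
  [0.75→1.75]: (132.6+201.1)/2 × 1 = 166.85
  [1.75→7.75]: (201.1+119.0)/2 × 6 = 960.3
  [7.75→10.75]: (119.0+76.0)/2 × 3 = 292.5
  Sum = 1473.6125 µg/L·hr

AUC = 1474 µg/L·hr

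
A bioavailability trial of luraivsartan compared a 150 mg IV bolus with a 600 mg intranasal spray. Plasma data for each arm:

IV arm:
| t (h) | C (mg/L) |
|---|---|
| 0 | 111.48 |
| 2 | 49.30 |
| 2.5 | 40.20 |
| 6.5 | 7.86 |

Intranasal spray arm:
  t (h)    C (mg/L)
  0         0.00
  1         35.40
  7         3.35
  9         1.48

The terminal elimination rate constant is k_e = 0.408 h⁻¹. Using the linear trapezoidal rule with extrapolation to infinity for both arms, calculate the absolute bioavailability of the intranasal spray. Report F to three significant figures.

Trapezoidal AUC_0→6.5 (IV):
  [0→2]: (111.48+49.30)/2 × 2 = 160.78
  [2→2.5]: (49.30+40.20)/2 × 0.5 = 22.375
  [2.5→6.5]: (40.20+7.86)/2 × 4 = 96.12
  Sum = 279.275 mg/L·h
IV tail: 7.86/0.408 = 19.265; AUC_iv,0→∞ = 279.275 + 19.265 = 298.54 mg/L·h
Trapezoidal AUC_0→9 (intranasal spray):
  [0→1]: (0.00+35.40)/2 × 1 = 17.7
  [1→7]: (35.40+3.35)/2 × 6 = 116.25
  [7→9]: (3.35+1.48)/2 × 2 = 4.83
  Sum = 138.78 mg/L·h
intranasal spray tail: 1.48/0.408 = 3.627; AUC_ev,0→∞ = 138.78 + 3.627 = 142.407 mg/L·h
F = (AUC_ev/D_ev)/(AUC_iv/D_iv) = (142.407/600)/(298.54/150) = 0.237345/1.99027 = 0.1193

F = 0.119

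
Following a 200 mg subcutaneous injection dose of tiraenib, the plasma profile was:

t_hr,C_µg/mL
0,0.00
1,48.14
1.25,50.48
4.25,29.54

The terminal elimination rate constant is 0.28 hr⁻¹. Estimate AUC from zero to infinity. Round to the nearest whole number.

Trapezoidal AUC_0→4.25:
  [0→1]: (0.00+48.14)/2 × 1 = 24.07
  [1→1.25]: (48.14+50.48)/2 × 0.25 = 12.3275
  [1.25→4.25]: (50.48+29.54)/2 × 3 = 120.03
  Sum = 156.4275 µg/mL·hr
Extrapolated tail: C_last / k_e = 29.54 / 0.28 = 105.500
AUC_0→∞ = 156.4275 + 105.500 = 261.9275 µg/mL·hr

AUC = 262 µg/mL·hr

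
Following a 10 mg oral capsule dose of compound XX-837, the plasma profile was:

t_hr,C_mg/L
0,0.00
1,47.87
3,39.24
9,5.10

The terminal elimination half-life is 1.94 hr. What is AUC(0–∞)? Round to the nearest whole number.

AUC = 258 mg/L·hr

Trapezoidal AUC_0→9:
  [0→1]: (0.00+47.87)/2 × 1 = 23.935
  [1→3]: (47.87+39.24)/2 × 2 = 87.11
  [3→9]: (39.24+5.10)/2 × 6 = 133.02
  Sum = 244.065 mg/L·hr
k_e = ln2 / t½ = 0.693147 / 1.94 = 0.3573 hr^-1
Extrapolated tail: C_last / k_e = 5.10 / 0.3573 = 14.274
AUC_0→∞ = 244.065 + 14.274 = 258.339 mg/L·hr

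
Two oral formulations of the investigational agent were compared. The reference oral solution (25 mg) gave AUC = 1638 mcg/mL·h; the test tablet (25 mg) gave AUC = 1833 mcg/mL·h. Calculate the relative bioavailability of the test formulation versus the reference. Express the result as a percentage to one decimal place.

F_rel = 111.9%

F_rel = (AUC_test/D_test) / (AUC_ref/D_ref)
      = (1833/25) / (1638/25)
      = 73.32 / 65.52 = 1.1190 = 111.90%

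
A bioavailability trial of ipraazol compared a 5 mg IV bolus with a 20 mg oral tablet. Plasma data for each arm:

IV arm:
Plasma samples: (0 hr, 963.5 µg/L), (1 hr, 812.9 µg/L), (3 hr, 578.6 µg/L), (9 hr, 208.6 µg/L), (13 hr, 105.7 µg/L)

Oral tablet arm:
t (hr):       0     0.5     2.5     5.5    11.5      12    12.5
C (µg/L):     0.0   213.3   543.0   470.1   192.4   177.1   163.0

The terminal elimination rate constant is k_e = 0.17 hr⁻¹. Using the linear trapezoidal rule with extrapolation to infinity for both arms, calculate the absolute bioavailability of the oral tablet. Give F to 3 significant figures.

F = 0.231

Trapezoidal AUC_0→13 (IV):
  [0→1]: (963.5+812.9)/2 × 1 = 888.2
  [1→3]: (812.9+578.6)/2 × 2 = 1391.5
  [3→9]: (578.6+208.6)/2 × 6 = 2361.6
  [9→13]: (208.6+105.7)/2 × 4 = 628.6
  Sum = 5269.9 µg/L·hr
IV tail: 105.7/0.17 = 621.765; AUC_iv,0→∞ = 5269.9 + 621.765 = 5891.665 µg/L·hr
Trapezoidal AUC_0→12.5 (oral tablet):
  [0→0.5]: (0.0+213.3)/2 × 0.5 = 53.325
  [0.5→2.5]: (213.3+543.0)/2 × 2 = 756.3
  [2.5→5.5]: (543.0+470.1)/2 × 3 = 1519.65
  [5.5→11.5]: (470.1+192.4)/2 × 6 = 1987.5
  [11.5→12]: (192.4+177.1)/2 × 0.5 = 92.375
  [12→12.5]: (177.1+163.0)/2 × 0.5 = 85.025
  Sum = 4494.175 µg/L·hr
oral tablet tail: 163.0/0.17 = 958.824; AUC_ev,0→∞ = 4494.175 + 958.824 = 5452.999 µg/L·hr
F = (AUC_ev/D_ev)/(AUC_iv/D_iv) = (5452.999/20)/(5891.665/5) = 272.64995/1178.333 = 0.2314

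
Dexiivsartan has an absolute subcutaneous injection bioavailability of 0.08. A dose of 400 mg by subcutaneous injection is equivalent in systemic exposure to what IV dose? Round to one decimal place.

D_iv = 32.0 mg

Systemic exposure from an extravascular dose = F × D_ev, so the equivalent IV dose is F × D_ev.
D_iv = F × D_ev = 0.08 × 400 = 32 mg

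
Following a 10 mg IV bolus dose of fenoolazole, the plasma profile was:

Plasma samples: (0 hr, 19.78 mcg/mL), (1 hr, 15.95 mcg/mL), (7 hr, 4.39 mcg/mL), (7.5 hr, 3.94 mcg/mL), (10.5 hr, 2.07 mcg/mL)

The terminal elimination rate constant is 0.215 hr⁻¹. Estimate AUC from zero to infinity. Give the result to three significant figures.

Trapezoidal AUC_0→10.5:
  [0→1]: (19.78+15.95)/2 × 1 = 17.865
  [1→7]: (15.95+4.39)/2 × 6 = 61.02
  [7→7.5]: (4.39+3.94)/2 × 0.5 = 2.0825
  [7.5→10.5]: (3.94+2.07)/2 × 3 = 9.015
  Sum = 89.9825 mcg/mL·hr
Extrapolated tail: C_last / k_e = 2.07 / 0.215 = 9.628
AUC_0→∞ = 89.9825 + 9.628 = 99.6105 mcg/mL·hr

AUC = 99.6 mcg/mL·hr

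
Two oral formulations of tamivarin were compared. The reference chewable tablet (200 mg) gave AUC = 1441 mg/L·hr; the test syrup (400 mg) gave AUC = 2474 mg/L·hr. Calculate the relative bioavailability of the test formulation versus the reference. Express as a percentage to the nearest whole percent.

F_rel = 86%

F_rel = (AUC_test/D_test) / (AUC_ref/D_ref)
      = (2474/400) / (1441/200)
      = 6.185 / 7.205 = 0.8584 = 85.84%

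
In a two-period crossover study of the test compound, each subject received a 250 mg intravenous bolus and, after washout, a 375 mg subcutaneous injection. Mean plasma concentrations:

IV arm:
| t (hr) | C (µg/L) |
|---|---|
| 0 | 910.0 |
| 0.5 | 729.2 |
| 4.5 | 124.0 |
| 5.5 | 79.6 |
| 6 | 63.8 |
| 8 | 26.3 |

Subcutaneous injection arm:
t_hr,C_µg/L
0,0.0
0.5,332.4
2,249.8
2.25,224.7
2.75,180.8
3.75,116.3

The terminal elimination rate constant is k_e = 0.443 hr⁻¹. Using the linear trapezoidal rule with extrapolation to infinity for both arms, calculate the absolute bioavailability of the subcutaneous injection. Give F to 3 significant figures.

Trapezoidal AUC_0→8 (IV):
  [0→0.5]: (910.0+729.2)/2 × 0.5 = 409.8
  [0.5→4.5]: (729.2+124.0)/2 × 4 = 1706.4
  [4.5→5.5]: (124.0+79.6)/2 × 1 = 101.8
  [5.5→6]: (79.6+63.8)/2 × 0.5 = 35.85
  [6→8]: (63.8+26.3)/2 × 2 = 90.1
  Sum = 2343.95 µg/L·hr
IV tail: 26.3/0.443 = 59.368; AUC_iv,0→∞ = 2343.95 + 59.368 = 2403.318 µg/L·hr
Trapezoidal AUC_0→3.75 (subcutaneous injection):
  [0→0.5]: (0.0+332.4)/2 × 0.5 = 83.1
  [0.5→2]: (332.4+249.8)/2 × 1.5 = 436.65
  [2→2.25]: (249.8+224.7)/2 × 0.25 = 59.3125
  [2.25→2.75]: (224.7+180.8)/2 × 0.5 = 101.375
  [2.75→3.75]: (180.8+116.3)/2 × 1 = 148.55
  Sum = 828.9875 µg/L·hr
subcutaneous injection tail: 116.3/0.443 = 262.528; AUC_ev,0→∞ = 828.9875 + 262.528 = 1091.5155 µg/L·hr
F = (AUC_ev/D_ev)/(AUC_iv/D_iv) = (1091.5155/375)/(2403.318/250) = 2.910708/9.613272 = 0.3028

F = 0.303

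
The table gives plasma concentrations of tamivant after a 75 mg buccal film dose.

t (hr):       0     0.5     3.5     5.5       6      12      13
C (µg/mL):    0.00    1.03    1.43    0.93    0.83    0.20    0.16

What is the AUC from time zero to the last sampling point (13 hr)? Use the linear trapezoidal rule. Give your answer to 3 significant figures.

AUC = 10.0 µg/mL·hr

Trapezoidal AUC_0→13:
  [0→0.5]: (0.00+1.03)/2 × 0.5 = 0.2575
  [0.5→3.5]: (1.03+1.43)/2 × 3 = 3.69
  [3.5→5.5]: (1.43+0.93)/2 × 2 = 2.36
  [5.5→6]: (0.93+0.83)/2 × 0.5 = 0.44
  [6→12]: (0.83+0.20)/2 × 6 = 3.09
  [12→13]: (0.20+0.16)/2 × 1 = 0.18
  Sum = 10.0175 µg/mL·hr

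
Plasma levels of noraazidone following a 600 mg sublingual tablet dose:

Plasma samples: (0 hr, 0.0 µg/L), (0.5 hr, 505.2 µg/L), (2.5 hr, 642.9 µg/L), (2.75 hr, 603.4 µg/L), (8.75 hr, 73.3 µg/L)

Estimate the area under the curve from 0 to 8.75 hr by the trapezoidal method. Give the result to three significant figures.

AUC = 3460 µg/L·hr

Trapezoidal AUC_0→8.75:
  [0→0.5]: (0.0+505.2)/2 × 0.5 = 126.3
  [0.5→2.5]: (505.2+642.9)/2 × 2 = 1148.1
  [2.5→2.75]: (642.9+603.4)/2 × 0.25 = 155.7875
  [2.75→8.75]: (603.4+73.3)/2 × 6 = 2030.1
  Sum = 3460.2875 µg/L·hr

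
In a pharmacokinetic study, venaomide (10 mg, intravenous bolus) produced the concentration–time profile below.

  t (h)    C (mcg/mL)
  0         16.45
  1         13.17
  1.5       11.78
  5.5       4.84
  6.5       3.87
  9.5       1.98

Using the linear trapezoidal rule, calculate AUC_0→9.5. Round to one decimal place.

Trapezoidal AUC_0→9.5:
  [0→1]: (16.45+13.17)/2 × 1 = 14.81
  [1→1.5]: (13.17+11.78)/2 × 0.5 = 6.2375
  [1.5→5.5]: (11.78+4.84)/2 × 4 = 33.24
  [5.5→6.5]: (4.84+3.87)/2 × 1 = 4.355
  [6.5→9.5]: (3.87+1.98)/2 × 3 = 8.775
  Sum = 67.4175 mcg/mL·h

AUC = 67.4 mcg/mL·h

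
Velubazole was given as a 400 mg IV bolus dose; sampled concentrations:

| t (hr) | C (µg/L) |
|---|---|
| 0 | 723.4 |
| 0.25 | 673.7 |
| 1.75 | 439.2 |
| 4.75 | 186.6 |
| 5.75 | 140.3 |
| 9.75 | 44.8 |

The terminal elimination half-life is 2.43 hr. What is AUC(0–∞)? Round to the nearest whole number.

AUC = 2639 µg/L·hr

Trapezoidal AUC_0→9.75:
  [0→0.25]: (723.4+673.7)/2 × 0.25 = 174.6375
  [0.25→1.75]: (673.7+439.2)/2 × 1.5 = 834.675
  [1.75→4.75]: (439.2+186.6)/2 × 3 = 938.7
  [4.75→5.75]: (186.6+140.3)/2 × 1 = 163.45
  [5.75→9.75]: (140.3+44.8)/2 × 4 = 370.2
  Sum = 2481.6625 µg/L·hr
k_e = ln2 / t½ = 0.693147 / 2.43 = 0.2852 hr^-1
Extrapolated tail: C_last / k_e = 44.8 / 0.2852 = 157.083
AUC_0→∞ = 2481.6625 + 157.083 = 2638.7455 µg/L·hr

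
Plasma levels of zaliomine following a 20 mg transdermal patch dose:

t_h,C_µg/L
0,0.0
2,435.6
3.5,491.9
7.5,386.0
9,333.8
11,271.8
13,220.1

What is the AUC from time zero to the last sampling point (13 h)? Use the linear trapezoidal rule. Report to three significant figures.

Trapezoidal AUC_0→13:
  [0→2]: (0.0+435.6)/2 × 2 = 435.6
  [2→3.5]: (435.6+491.9)/2 × 1.5 = 695.625
  [3.5→7.5]: (491.9+386.0)/2 × 4 = 1755.8
  [7.5→9]: (386.0+333.8)/2 × 1.5 = 539.85
  [9→11]: (333.8+271.8)/2 × 2 = 605.6
  [11→13]: (271.8+220.1)/2 × 2 = 491.9
  Sum = 4524.375 µg/L·h

AUC = 4520 µg/L·h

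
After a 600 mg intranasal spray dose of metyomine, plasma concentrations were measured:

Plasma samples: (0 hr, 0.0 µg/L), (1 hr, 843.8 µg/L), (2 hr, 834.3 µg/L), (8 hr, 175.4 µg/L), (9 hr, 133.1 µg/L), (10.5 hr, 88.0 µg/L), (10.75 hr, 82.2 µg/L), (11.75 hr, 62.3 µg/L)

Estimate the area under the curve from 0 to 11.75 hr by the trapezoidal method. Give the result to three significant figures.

Trapezoidal AUC_0→11.75:
  [0→1]: (0.0+843.8)/2 × 1 = 421.9
  [1→2]: (843.8+834.3)/2 × 1 = 839.05
  [2→8]: (834.3+175.4)/2 × 6 = 3029.1
  [8→9]: (175.4+133.1)/2 × 1 = 154.25
  [9→10.5]: (133.1+88.0)/2 × 1.5 = 165.825
  [10.5→10.75]: (88.0+82.2)/2 × 0.25 = 21.275
  [10.75→11.75]: (82.2+62.3)/2 × 1 = 72.25
  Sum = 4703.65 µg/L·hr

AUC = 4700 µg/L·hr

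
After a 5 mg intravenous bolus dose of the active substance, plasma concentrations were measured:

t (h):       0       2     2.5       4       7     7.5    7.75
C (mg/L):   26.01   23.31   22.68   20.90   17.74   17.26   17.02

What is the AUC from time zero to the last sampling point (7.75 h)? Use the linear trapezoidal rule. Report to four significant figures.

Trapezoidal AUC_0→7.75:
  [0→2]: (26.01+23.31)/2 × 2 = 49.32
  [2→2.5]: (23.31+22.68)/2 × 0.5 = 11.4975
  [2.5→4]: (22.68+20.90)/2 × 1.5 = 32.685
  [4→7]: (20.90+17.74)/2 × 3 = 57.96
  [7→7.5]: (17.74+17.26)/2 × 0.5 = 8.75
  [7.5→7.75]: (17.26+17.02)/2 × 0.25 = 4.285
  Sum = 164.4975 mg/L·h

AUC = 164.5 mg/L·h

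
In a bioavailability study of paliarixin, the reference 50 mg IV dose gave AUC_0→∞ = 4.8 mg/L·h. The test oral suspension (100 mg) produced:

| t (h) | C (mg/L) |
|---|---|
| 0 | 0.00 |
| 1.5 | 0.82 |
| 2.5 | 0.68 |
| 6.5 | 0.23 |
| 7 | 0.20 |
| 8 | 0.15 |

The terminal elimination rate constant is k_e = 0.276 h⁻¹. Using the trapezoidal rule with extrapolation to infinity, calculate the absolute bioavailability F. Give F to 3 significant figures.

Trapezoidal AUC_0→8 (oral suspension):
  [0→1.5]: (0.00+0.82)/2 × 1.5 = 0.615
  [1.5→2.5]: (0.82+0.68)/2 × 1 = 0.75
  [2.5→6.5]: (0.68+0.23)/2 × 4 = 1.82
  [6.5→7]: (0.23+0.20)/2 × 0.5 = 0.1075
  [7→8]: (0.20+0.15)/2 × 1 = 0.175
  Sum = 3.4675 mg/L·h
Tail: C_last/k_e = 0.15/0.276 = 0.543
AUC_0→∞ (oral suspension) = 3.4675 + 0.543 = 4.0105 mg/L·h
F = (AUC_ev/D_ev)/(AUC_iv/D_iv) = (4.0105/100)/(4.8/50) = 0.040105/0.096 = 0.4178

F = 0.418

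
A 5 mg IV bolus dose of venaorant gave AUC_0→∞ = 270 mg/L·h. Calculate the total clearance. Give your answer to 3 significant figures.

CL = Dose_iv / AUC_0→∞
   = 5 / 270 = 0.0185185 L/h

CL = 0.0185 L/h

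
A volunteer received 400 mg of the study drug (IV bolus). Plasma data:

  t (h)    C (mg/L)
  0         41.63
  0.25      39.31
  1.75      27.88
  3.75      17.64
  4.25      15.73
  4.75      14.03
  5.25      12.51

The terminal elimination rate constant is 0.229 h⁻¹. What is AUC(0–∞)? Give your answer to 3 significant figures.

Trapezoidal AUC_0→5.25:
  [0→0.25]: (41.63+39.31)/2 × 0.25 = 10.1175
  [0.25→1.75]: (39.31+27.88)/2 × 1.5 = 50.3925
  [1.75→3.75]: (27.88+17.64)/2 × 2 = 45.52
  [3.75→4.25]: (17.64+15.73)/2 × 0.5 = 8.3425
  [4.25→4.75]: (15.73+14.03)/2 × 0.5 = 7.44
  [4.75→5.25]: (14.03+12.51)/2 × 0.5 = 6.635
  Sum = 128.4475 mg/L·h
Extrapolated tail: C_last / k_e = 12.51 / 0.229 = 54.629
AUC_0→∞ = 128.4475 + 54.629 = 183.0765 mg/L·h

AUC = 183 mg/L·h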